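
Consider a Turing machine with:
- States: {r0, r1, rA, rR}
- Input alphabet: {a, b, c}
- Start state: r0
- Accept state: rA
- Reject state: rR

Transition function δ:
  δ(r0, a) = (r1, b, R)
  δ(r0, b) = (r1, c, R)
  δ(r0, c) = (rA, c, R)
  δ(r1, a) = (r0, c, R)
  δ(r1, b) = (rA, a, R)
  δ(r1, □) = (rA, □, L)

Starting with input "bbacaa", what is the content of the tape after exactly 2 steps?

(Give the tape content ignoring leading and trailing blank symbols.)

Execution trace:
Initial: [r0]bbacaa
Step 1: δ(r0, b) = (r1, c, R) → c[r1]bacaa
Step 2: δ(r1, b) = (rA, a, R) → ca[rA]acaa

The machine reaches the accept state rA and halts.

After 2 steps, the tape (ignoring leading/trailing blanks) is: caacaa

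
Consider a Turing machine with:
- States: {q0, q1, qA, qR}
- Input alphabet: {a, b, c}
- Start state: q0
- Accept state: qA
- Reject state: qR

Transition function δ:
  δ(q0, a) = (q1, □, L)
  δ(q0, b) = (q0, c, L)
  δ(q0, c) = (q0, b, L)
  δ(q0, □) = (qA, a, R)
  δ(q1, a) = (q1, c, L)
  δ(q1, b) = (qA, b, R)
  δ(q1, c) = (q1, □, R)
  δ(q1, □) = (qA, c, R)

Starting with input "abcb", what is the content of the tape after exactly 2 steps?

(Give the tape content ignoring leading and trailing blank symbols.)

Execution trace:
Initial: [q0]abcb
Step 1: δ(q0, a) = (q1, □, L) → [q1]□□bcb
Step 2: δ(q1, □) = (qA, c, R) → c[qA]□bcb

The machine reaches the accept state qA and halts.

After 2 steps, the tape (ignoring leading/trailing blanks) is: c□bcb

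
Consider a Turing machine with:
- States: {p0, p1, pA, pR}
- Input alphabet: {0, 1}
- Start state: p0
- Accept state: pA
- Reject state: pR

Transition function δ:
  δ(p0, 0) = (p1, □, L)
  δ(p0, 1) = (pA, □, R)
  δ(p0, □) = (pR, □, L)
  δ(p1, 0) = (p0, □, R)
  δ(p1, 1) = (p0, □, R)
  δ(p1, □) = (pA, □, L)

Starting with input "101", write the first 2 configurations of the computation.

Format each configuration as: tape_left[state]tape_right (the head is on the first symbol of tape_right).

Transitions applied:
Step 1: δ(p0, 1) = (pA, □, R)

The first 2 configurations are:
[p0]101 ⊢ □[pA]01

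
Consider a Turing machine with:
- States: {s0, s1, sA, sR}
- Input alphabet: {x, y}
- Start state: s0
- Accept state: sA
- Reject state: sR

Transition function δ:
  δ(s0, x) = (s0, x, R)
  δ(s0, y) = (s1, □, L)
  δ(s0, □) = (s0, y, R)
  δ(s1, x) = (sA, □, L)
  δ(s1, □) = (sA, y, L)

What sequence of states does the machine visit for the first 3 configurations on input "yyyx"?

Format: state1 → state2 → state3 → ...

Execution trace:
Initial: [s0]yyyx
Step 1: δ(s0, y) = (s1, □, L) → [s1]□□yyx
Step 2: δ(s1, □) = (sA, y, L) → [sA]□y□yyx

The machine reaches the accept state sA and halts.

State sequence: s0 → s1 → sA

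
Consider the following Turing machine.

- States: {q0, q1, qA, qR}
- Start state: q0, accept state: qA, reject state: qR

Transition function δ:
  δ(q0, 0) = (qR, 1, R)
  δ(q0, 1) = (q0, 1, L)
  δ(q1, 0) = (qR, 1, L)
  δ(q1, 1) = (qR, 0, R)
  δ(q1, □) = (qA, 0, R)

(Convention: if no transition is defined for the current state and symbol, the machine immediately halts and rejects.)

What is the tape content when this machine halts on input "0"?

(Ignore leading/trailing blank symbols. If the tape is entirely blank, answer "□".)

Execution trace:
Initial: [q0]0
Step 1: δ(q0, 0) = (qR, 1, R) → 1[qR]□

The machine reaches the reject state qR and halts.

Final tape (ignoring leading/trailing blanks): 1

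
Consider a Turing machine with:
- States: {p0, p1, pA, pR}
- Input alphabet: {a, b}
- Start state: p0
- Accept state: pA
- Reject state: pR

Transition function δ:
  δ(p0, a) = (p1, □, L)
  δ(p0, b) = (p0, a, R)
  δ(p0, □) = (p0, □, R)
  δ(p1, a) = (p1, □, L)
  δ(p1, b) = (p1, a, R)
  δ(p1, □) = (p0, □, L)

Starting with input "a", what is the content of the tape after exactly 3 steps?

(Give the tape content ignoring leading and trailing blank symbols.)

Execution trace:
Initial: [p0]a
Step 1: δ(p0, a) = (p1, □, L) → [p1]□□
Step 2: δ(p1, □) = (p0, □, L) → [p0]□□□
Step 3: δ(p0, □) = (p0, □, R) → □[p0]□□

After 3 steps, the tape (ignoring leading/trailing blanks) is: □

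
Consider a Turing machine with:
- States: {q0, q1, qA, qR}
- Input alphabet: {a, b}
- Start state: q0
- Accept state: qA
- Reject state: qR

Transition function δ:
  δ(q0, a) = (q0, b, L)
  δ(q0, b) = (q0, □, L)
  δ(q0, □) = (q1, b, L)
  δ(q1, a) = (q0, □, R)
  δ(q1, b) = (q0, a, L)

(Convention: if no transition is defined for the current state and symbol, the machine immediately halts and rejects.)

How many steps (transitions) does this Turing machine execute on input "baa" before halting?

Execution trace:
Initial: [q0]baa
Step 1: δ(q0, b) = (q0, □, L) → [q0]□□aa
Step 2: δ(q0, □) = (q1, b, L) → [q1]□b□aa

No transition is defined for δ(q1, □). By convention the machine halts and rejects.

The machine executed 2 steps before halting.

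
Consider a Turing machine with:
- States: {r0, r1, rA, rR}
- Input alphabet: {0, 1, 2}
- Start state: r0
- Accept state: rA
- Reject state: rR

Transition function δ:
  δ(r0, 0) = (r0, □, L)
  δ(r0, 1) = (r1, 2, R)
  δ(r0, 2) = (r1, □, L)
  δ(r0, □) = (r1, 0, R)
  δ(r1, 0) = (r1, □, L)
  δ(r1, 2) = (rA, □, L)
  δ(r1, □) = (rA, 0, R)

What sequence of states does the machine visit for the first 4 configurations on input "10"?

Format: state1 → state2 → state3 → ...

Execution trace:
Initial: [r0]10
Step 1: δ(r0, 1) = (r1, 2, R) → 2[r1]0
Step 2: δ(r1, 0) = (r1, □, L) → [r1]2□
Step 3: δ(r1, 2) = (rA, □, L) → [rA]□□□

The machine reaches the accept state rA and halts.

State sequence: r0 → r1 → r1 → rA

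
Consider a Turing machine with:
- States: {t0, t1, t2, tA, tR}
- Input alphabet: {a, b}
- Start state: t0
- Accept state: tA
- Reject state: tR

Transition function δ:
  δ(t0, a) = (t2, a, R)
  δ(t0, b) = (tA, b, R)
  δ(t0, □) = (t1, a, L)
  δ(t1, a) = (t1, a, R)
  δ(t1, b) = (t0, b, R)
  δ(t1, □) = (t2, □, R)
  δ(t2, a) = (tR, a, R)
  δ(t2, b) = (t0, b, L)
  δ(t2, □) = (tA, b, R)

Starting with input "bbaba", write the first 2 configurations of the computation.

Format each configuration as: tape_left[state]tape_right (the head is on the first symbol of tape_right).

Transitions applied:
Step 1: δ(t0, b) = (tA, b, R)

The first 2 configurations are:
[t0]bbaba ⊢ b[tA]baba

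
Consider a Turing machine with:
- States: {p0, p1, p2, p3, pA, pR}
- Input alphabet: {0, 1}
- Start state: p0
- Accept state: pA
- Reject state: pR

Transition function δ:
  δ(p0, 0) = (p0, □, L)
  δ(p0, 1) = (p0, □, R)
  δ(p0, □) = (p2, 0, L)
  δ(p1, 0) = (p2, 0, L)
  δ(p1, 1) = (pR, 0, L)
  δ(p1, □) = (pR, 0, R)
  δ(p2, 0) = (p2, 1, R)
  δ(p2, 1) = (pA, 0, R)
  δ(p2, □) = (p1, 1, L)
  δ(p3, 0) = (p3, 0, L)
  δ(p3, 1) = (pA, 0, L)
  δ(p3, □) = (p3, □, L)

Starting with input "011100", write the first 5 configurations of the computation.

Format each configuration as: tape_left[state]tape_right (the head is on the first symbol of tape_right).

Transitions applied:
Step 1: δ(p0, 0) = (p0, □, L)
Step 2: δ(p0, □) = (p2, 0, L)
Step 3: δ(p2, □) = (p1, 1, L)
Step 4: δ(p1, □) = (pR, 0, R)

The first 5 configurations are:
[p0]011100 ⊢ [p0]□□11100 ⊢ [p2]□0□11100 ⊢ [p1]□10□11100 ⊢ 0[pR]10□11100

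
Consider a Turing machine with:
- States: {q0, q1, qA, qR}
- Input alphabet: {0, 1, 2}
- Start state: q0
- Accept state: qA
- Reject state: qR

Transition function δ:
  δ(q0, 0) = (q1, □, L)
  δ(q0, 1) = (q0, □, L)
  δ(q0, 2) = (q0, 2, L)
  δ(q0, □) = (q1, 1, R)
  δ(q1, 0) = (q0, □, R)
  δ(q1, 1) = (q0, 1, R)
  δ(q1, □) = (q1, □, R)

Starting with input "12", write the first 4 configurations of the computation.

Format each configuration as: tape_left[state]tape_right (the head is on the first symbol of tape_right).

Transitions applied:
Step 1: δ(q0, 1) = (q0, □, L)
Step 2: δ(q0, □) = (q1, 1, R)
Step 3: δ(q1, □) = (q1, □, R)

The first 4 configurations are:
[q0]12 ⊢ [q0]□□2 ⊢ 1[q1]□2 ⊢ 1□[q1]2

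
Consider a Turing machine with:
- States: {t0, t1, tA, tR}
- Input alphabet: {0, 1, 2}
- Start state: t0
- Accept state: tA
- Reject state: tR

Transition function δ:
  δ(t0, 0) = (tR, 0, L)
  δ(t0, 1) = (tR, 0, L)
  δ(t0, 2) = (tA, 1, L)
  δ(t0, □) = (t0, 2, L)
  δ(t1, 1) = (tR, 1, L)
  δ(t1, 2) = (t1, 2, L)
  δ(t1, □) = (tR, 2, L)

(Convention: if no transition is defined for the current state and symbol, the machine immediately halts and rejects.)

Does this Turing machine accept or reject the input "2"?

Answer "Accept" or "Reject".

Execution trace:
Initial: [t0]2
Step 1: δ(t0, 2) = (tA, 1, L) → [tA]□1

The machine reaches the accept state tA and halts.

Answer: Accept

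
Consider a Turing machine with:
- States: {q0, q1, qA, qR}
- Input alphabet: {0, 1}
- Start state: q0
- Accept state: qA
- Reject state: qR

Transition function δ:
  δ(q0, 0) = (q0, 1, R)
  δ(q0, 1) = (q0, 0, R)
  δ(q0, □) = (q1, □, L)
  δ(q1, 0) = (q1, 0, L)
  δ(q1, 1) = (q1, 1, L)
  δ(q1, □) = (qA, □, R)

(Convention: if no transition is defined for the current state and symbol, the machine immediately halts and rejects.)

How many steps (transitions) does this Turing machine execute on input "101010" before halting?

Execution trace:
Initial: [q0]101010
Step 1: δ(q0, 1) = (q0, 0, R) → 0[q0]01010
Step 2: δ(q0, 0) = (q0, 1, R) → 01[q0]1010
Step 3: δ(q0, 1) = (q0, 0, R) → 010[q0]010
Step 4: δ(q0, 0) = (q0, 1, R) → 0101[q0]10
Step 5: δ(q0, 1) = (q0, 0, R) → 01010[q0]0
Step 6: δ(q0, 0) = (q0, 1, R) → 010101[q0]□
Step 7: δ(q0, □) = (q1, □, L) → 01010[q1]1□
Step 8: δ(q1, 1) = (q1, 1, L) → 0101[q1]01□
Step 9: δ(q1, 0) = (q1, 0, L) → 010[q1]101□
Step 10: δ(q1, 1) = (q1, 1, L) → 01[q1]0101□
Step 11: δ(q1, 0) = (q1, 0, L) → 0[q1]10101□
Step 12: δ(q1, 1) = (q1, 1, L) → [q1]010101□
Step 13: δ(q1, 0) = (q1, 0, L) → [q1]□010101□
Step 14: δ(q1, □) = (qA, □, R) → □[qA]010101□

The machine reaches the accept state qA and halts.

The machine executed 14 steps before halting.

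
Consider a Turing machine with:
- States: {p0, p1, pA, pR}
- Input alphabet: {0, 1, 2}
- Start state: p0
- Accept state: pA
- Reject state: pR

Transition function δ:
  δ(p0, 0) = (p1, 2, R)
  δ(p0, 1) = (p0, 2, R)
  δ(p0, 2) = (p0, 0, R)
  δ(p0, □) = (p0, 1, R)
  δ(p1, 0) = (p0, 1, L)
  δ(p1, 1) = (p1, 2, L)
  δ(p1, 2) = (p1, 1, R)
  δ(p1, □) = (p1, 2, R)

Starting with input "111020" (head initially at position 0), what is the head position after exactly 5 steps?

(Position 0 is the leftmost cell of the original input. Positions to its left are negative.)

Execution trace (head position shown):
Step 0: [p0]111020  (head at position 0)
Step 1: move right → 2[p0]11020  (head at position 1)
Step 2: move right → 22[p0]1020  (head at position 2)
Step 3: move right → 222[p0]020  (head at position 3)
Step 4: move right → 2222[p1]20  (head at position 4)
Step 5: move right → 22221[p1]0  (head at position 5)

After 5 steps, the head is at position 5.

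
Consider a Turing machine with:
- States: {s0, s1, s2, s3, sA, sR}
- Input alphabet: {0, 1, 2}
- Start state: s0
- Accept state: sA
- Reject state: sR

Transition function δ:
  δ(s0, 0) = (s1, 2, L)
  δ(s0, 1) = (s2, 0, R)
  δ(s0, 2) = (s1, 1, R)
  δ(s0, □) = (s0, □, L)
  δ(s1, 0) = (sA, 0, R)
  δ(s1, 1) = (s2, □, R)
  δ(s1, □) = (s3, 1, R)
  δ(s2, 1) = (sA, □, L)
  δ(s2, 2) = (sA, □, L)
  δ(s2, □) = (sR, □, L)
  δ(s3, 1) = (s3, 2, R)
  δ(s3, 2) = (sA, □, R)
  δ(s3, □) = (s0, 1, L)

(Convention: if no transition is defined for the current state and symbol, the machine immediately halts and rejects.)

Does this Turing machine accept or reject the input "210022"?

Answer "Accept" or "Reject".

Execution trace:
Initial: [s0]210022
Step 1: δ(s0, 2) = (s1, 1, R) → 1[s1]10022
Step 2: δ(s1, 1) = (s2, □, R) → 1□[s2]0022

No transition is defined for δ(s2, 0). By convention the machine halts and rejects.

Answer: Reject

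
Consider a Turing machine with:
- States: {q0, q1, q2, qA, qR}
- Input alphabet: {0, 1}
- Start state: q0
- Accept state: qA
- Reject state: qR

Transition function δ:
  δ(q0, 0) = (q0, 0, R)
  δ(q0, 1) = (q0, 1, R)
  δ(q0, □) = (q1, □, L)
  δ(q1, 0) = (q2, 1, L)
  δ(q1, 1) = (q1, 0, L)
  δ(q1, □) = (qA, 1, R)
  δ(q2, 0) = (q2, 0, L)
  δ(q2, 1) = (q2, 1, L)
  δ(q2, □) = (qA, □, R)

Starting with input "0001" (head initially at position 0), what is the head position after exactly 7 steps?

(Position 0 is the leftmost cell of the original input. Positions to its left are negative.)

Execution trace (head position shown):
Step 0: [q0]0001  (head at position 0)
Step 1: move right → 0[q0]001  (head at position 1)
Step 2: move right → 00[q0]01  (head at position 2)
Step 3: move right → 000[q0]1  (head at position 3)
Step 4: move right → 0001[q0]□  (head at position 4)
Step 5: move left → 000[q1]1□  (head at position 3)
Step 6: move left → 00[q1]00□  (head at position 2)
Step 7: move left → 0[q2]010□  (head at position 1)

After 7 steps, the head is at position 1.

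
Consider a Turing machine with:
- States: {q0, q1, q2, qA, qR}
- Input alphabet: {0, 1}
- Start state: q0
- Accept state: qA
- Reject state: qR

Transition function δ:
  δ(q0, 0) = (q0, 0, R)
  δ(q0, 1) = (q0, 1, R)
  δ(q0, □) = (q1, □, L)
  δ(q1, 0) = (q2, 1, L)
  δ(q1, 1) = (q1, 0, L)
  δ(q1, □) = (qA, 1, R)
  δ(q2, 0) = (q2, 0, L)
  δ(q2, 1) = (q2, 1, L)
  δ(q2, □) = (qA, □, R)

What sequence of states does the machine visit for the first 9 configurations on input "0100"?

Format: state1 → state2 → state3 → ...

Execution trace:
Initial: [q0]0100
Step 1: δ(q0, 0) = (q0, 0, R) → 0[q0]100
Step 2: δ(q0, 1) = (q0, 1, R) → 01[q0]00
Step 3: δ(q0, 0) = (q0, 0, R) → 010[q0]0
Step 4: δ(q0, 0) = (q0, 0, R) → 0100[q0]□
Step 5: δ(q0, □) = (q1, □, L) → 010[q1]0□
Step 6: δ(q1, 0) = (q2, 1, L) → 01[q2]01□
Step 7: δ(q2, 0) = (q2, 0, L) → 0[q2]101□
Step 8: δ(q2, 1) = (q2, 1, L) → [q2]0101□

State sequence: q0 → q0 → q0 → q0 → q0 → q1 → q2 → q2 → q2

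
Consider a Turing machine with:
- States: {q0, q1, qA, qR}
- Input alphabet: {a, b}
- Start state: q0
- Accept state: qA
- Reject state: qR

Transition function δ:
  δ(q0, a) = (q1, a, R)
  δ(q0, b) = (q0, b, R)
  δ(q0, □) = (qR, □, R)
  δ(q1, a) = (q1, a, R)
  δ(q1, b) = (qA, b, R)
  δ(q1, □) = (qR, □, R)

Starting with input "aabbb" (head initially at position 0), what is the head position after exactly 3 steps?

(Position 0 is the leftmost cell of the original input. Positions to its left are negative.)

Execution trace (head position shown):
Step 0: [q0]aabbb  (head at position 0)
Step 1: move right → a[q1]abbb  (head at position 1)
Step 2: move right → aa[q1]bbb  (head at position 2)
Step 3: move right → aab[qA]bb  (head at position 3)

After 3 steps, the head is at position 3.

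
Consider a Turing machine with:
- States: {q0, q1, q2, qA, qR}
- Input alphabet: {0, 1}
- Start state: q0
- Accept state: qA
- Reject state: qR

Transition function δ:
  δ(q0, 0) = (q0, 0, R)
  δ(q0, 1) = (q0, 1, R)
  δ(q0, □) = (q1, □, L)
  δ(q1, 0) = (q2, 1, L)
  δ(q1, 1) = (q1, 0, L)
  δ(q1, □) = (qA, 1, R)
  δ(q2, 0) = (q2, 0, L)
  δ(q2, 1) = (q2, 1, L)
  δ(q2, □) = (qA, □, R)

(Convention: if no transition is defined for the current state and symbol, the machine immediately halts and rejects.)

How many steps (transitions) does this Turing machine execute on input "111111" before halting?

Execution trace:
Initial: [q0]111111
Step 1: δ(q0, 1) = (q0, 1, R) → 1[q0]11111
Step 2: δ(q0, 1) = (q0, 1, R) → 11[q0]1111
Step 3: δ(q0, 1) = (q0, 1, R) → 111[q0]111
Step 4: δ(q0, 1) = (q0, 1, R) → 1111[q0]11
Step 5: δ(q0, 1) = (q0, 1, R) → 11111[q0]1
Step 6: δ(q0, 1) = (q0, 1, R) → 111111[q0]□
Step 7: δ(q0, □) = (q1, □, L) → 11111[q1]1□
Step 8: δ(q1, 1) = (q1, 0, L) → 1111[q1]10□
Step 9: δ(q1, 1) = (q1, 0, L) → 111[q1]100□
Step 10: δ(q1, 1) = (q1, 0, L) → 11[q1]1000□
Step 11: δ(q1, 1) = (q1, 0, L) → 1[q1]10000□
Step 12: δ(q1, 1) = (q1, 0, L) → [q1]100000□
Step 13: δ(q1, 1) = (q1, 0, L) → [q1]□000000□
Step 14: δ(q1, □) = (qA, 1, R) → 1[qA]000000□

The machine reaches the accept state qA and halts.

The machine executed 14 steps before halting.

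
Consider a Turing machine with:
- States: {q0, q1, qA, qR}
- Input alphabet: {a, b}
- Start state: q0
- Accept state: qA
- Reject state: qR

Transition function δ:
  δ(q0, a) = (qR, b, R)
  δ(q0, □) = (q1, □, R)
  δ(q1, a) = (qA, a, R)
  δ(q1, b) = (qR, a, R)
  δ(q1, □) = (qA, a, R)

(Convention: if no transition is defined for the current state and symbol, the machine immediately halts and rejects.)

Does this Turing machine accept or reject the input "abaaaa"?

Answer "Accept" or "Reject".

Execution trace:
Initial: [q0]abaaaa
Step 1: δ(q0, a) = (qR, b, R) → b[qR]baaaa

The machine reaches the reject state qR and halts.

Answer: Reject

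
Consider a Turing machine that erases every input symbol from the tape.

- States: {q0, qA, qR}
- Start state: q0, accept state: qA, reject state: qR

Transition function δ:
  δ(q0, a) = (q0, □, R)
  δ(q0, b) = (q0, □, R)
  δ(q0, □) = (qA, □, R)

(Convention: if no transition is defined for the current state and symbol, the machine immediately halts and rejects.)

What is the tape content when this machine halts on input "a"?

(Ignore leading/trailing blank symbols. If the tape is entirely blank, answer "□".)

Execution trace:
Initial: [q0]a
Step 1: δ(q0, a) = (q0, □, R) → □[q0]□
Step 2: δ(q0, □) = (qA, □, R) → □□[qA]□

The machine reaches the accept state qA and halts.

Final tape (ignoring leading/trailing blanks): □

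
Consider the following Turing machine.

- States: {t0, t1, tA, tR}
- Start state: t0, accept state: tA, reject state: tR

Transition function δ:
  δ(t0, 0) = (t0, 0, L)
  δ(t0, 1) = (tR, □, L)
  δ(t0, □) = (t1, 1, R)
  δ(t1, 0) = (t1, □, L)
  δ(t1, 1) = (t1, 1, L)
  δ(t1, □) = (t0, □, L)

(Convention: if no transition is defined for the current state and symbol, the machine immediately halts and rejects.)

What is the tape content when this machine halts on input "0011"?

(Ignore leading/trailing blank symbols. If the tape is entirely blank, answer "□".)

Execution trace:
Initial: [t0]0011
Step 1: δ(t0, 0) = (t0, 0, L) → [t0]□0011
Step 2: δ(t0, □) = (t1, 1, R) → 1[t1]0011
Step 3: δ(t1, 0) = (t1, □, L) → [t1]1□011
Step 4: δ(t1, 1) = (t1, 1, L) → [t1]□1□011
Step 5: δ(t1, □) = (t0, □, L) → [t0]□□1□011
Step 6: δ(t0, □) = (t1, 1, R) → 1[t1]□1□011
Step 7: δ(t1, □) = (t0, □, L) → [t0]1□1□011
Step 8: δ(t0, 1) = (tR, □, L) → [tR]□□□1□011

The machine reaches the reject state tR and halts.

Final tape (ignoring leading/trailing blanks): 1□011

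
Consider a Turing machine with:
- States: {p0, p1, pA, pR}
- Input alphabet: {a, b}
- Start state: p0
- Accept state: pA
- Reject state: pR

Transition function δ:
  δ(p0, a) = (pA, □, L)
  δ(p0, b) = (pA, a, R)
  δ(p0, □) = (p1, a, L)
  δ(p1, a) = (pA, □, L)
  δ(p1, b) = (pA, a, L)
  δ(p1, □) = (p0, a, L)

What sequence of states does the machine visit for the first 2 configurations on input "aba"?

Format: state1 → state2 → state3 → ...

Execution trace:
Initial: [p0]aba
Step 1: δ(p0, a) = (pA, □, L) → [pA]□□ba

The machine reaches the accept state pA and halts.

State sequence: p0 → pA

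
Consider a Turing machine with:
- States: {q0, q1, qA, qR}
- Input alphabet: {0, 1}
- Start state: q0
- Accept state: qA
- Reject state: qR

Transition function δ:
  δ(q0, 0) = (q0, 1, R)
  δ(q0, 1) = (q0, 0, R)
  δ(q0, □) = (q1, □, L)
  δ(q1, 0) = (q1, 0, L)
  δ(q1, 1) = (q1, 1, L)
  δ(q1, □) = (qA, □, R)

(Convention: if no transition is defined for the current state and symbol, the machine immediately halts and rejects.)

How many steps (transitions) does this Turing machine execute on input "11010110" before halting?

Execution trace:
Initial: [q0]11010110
Step 1: δ(q0, 1) = (q0, 0, R) → 0[q0]1010110
Step 2: δ(q0, 1) = (q0, 0, R) → 00[q0]010110
Step 3: δ(q0, 0) = (q0, 1, R) → 001[q0]10110
Step 4: δ(q0, 1) = (q0, 0, R) → 0010[q0]0110
Step 5: δ(q0, 0) = (q0, 1, R) → 00101[q0]110
Step 6: δ(q0, 1) = (q0, 0, R) → 001010[q0]10
Step 7: δ(q0, 1) = (q0, 0, R) → 0010100[q0]0
Step 8: δ(q0, 0) = (q0, 1, R) → 00101001[q0]□
Step 9: δ(q0, □) = (q1, □, L) → 0010100[q1]1□
Step 10: δ(q1, 1) = (q1, 1, L) → 001010[q1]01□
Step 11: δ(q1, 0) = (q1, 0, L) → 00101[q1]001□
Step 12: δ(q1, 0) = (q1, 0, L) → 0010[q1]1001□
Step 13: δ(q1, 1) = (q1, 1, L) → 001[q1]01001□
Step 14: δ(q1, 0) = (q1, 0, L) → 00[q1]101001□
Step 15: δ(q1, 1) = (q1, 1, L) → 0[q1]0101001□
Step 16: δ(q1, 0) = (q1, 0, L) → [q1]00101001□
Step 17: δ(q1, 0) = (q1, 0, L) → [q1]□00101001□
Step 18: δ(q1, □) = (qA, □, R) → □[qA]00101001□

The machine reaches the accept state qA and halts.

The machine executed 18 steps before halting.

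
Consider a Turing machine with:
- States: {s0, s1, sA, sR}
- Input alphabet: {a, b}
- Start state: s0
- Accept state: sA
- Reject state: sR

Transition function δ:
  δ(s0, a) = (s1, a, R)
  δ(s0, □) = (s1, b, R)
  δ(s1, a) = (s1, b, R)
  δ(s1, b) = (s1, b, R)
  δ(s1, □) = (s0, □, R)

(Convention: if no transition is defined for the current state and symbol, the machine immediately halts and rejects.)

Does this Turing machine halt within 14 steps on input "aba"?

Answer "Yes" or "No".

Execution trace:
Initial: [s0]aba
Step 1: δ(s0, a) = (s1, a, R) → a[s1]ba
Step 2: δ(s1, b) = (s1, b, R) → ab[s1]a
Step 3: δ(s1, a) = (s1, b, R) → abb[s1]□
Step 4: δ(s1, □) = (s0, □, R) → abb□[s0]□
Step 5: δ(s0, □) = (s1, b, R) → abb□b[s1]□
Step 6: δ(s1, □) = (s0, □, R) → abb□b□[s0]□
Step 7: δ(s0, □) = (s1, b, R) → abb□b□b[s1]□
Step 8: δ(s1, □) = (s0, □, R) → abb□b□b□[s0]□
Step 9: δ(s0, □) = (s1, b, R) → abb□b□b□b[s1]□
Step 10: δ(s1, □) = (s0, □, R) → abb□b□b□b□[s0]□
Step 11: δ(s0, □) = (s1, b, R) → abb□b□b□b□b[s1]□
Step 12: δ(s1, □) = (s0, □, R) → abb□b□b□b□b□[s0]□
Step 13: δ(s0, □) = (s1, b, R) → abb□b□b□b□b□b[s1]□
Step 14: δ(s1, □) = (s0, □, R) → abb□b□b□b□b□b□[s0]□

The machine has not reached a halting state after 14 steps.
The machine did not halt within the 14-step bound.

Answer: No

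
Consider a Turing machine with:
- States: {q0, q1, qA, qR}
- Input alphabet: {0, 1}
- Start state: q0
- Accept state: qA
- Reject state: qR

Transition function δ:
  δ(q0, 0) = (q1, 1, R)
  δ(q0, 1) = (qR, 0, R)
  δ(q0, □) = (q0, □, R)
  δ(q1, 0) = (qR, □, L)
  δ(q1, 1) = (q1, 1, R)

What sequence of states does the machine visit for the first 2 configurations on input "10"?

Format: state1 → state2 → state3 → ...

Execution trace:
Initial: [q0]10
Step 1: δ(q0, 1) = (qR, 0, R) → 0[qR]0

The machine reaches the reject state qR and halts.

State sequence: q0 → qR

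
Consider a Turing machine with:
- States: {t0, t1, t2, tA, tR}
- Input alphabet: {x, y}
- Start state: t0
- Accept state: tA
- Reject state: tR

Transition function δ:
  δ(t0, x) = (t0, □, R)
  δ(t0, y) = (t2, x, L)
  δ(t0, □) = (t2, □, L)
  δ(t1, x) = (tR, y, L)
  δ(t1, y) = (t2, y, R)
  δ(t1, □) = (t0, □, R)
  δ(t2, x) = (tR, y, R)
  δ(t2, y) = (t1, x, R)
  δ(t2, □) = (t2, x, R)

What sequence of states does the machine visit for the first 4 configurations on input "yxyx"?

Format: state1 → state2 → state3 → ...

Execution trace:
Initial: [t0]yxyx
Step 1: δ(t0, y) = (t2, x, L) → [t2]□xxyx
Step 2: δ(t2, □) = (t2, x, R) → x[t2]xxyx
Step 3: δ(t2, x) = (tR, y, R) → xy[tR]xyx

The machine reaches the reject state tR and halts.

State sequence: t0 → t2 → t2 → tR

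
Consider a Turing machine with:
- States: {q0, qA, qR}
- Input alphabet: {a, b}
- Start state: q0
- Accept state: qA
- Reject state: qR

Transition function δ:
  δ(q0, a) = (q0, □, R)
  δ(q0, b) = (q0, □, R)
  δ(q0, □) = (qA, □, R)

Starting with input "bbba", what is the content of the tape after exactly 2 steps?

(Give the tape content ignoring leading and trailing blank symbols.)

Execution trace:
Initial: [q0]bbba
Step 1: δ(q0, b) = (q0, □, R) → □[q0]bba
Step 2: δ(q0, b) = (q0, □, R) → □□[q0]ba

After 2 steps, the tape (ignoring leading/trailing blanks) is: ba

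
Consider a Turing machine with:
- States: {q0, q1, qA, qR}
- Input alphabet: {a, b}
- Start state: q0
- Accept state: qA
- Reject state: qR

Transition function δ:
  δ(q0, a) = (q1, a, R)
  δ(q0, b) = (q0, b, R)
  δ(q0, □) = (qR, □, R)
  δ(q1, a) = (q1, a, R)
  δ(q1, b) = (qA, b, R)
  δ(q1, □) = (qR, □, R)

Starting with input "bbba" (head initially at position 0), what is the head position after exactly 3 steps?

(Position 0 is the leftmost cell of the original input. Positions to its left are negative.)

Execution trace (head position shown):
Step 0: [q0]bbba  (head at position 0)
Step 1: move right → b[q0]bba  (head at position 1)
Step 2: move right → bb[q0]ba  (head at position 2)
Step 3: move right → bbb[q0]a  (head at position 3)

After 3 steps, the head is at position 3.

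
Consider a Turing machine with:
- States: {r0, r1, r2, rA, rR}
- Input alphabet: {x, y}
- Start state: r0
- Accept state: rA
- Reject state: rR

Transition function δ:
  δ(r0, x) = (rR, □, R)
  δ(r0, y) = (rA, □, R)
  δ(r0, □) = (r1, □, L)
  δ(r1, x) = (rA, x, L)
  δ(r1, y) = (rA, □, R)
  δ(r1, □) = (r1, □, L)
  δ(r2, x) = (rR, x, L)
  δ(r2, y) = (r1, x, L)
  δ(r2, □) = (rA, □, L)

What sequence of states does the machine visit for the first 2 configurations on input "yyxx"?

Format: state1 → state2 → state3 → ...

Execution trace:
Initial: [r0]yyxx
Step 1: δ(r0, y) = (rA, □, R) → □[rA]yxx

The machine reaches the accept state rA and halts.

State sequence: r0 → rA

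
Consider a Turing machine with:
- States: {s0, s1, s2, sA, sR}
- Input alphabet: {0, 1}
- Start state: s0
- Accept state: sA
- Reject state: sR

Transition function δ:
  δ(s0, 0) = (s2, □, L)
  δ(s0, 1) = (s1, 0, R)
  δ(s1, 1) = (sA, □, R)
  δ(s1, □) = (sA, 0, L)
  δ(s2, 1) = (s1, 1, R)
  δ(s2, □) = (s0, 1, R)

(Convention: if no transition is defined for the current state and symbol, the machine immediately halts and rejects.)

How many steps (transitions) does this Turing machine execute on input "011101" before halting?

Execution trace:
Initial: [s0]011101
Step 1: δ(s0, 0) = (s2, □, L) → [s2]□□11101
Step 2: δ(s2, □) = (s0, 1, R) → 1[s0]□11101

No transition is defined for δ(s0, □). By convention the machine halts and rejects.

The machine executed 2 steps before halting.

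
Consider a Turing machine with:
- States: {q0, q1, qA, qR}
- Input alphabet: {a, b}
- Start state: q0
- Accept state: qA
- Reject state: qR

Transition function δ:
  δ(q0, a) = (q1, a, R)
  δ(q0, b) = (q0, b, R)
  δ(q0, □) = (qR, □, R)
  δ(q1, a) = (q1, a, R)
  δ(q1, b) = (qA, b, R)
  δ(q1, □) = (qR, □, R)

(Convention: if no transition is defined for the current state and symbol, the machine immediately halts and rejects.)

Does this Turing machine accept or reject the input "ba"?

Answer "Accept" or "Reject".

Execution trace:
Initial: [q0]ba
Step 1: δ(q0, b) = (q0, b, R) → b[q0]a
Step 2: δ(q0, a) = (q1, a, R) → ba[q1]□
Step 3: δ(q1, □) = (qR, □, R) → ba□[qR]□

The machine reaches the reject state qR and halts.

Answer: Reject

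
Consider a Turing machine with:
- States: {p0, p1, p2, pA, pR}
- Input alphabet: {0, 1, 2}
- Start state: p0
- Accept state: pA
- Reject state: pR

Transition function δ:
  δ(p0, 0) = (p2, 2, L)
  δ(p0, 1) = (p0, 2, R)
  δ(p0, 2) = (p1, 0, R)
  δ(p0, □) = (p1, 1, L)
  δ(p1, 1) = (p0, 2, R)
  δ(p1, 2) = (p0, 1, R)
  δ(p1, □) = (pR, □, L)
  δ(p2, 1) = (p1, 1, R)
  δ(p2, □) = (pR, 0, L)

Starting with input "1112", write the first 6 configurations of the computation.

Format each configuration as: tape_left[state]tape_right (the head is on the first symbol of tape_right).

Transitions applied:
Step 1: δ(p0, 1) = (p0, 2, R)
Step 2: δ(p0, 1) = (p0, 2, R)
Step 3: δ(p0, 1) = (p0, 2, R)
Step 4: δ(p0, 2) = (p1, 0, R)
Step 5: δ(p1, □) = (pR, □, L)

The first 6 configurations are:
[p0]1112 ⊢ 2[p0]112 ⊢ 22[p0]12 ⊢ 222[p0]2 ⊢ 2220[p1]□ ⊢ 222[pR]0□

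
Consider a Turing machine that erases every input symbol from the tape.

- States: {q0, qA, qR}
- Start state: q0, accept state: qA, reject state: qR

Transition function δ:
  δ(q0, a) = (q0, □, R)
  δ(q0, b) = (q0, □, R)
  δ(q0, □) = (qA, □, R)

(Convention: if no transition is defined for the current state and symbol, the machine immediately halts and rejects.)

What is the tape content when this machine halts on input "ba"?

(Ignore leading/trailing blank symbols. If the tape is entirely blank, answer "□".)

Execution trace:
Initial: [q0]ba
Step 1: δ(q0, b) = (q0, □, R) → □[q0]a
Step 2: δ(q0, a) = (q0, □, R) → □□[q0]□
Step 3: δ(q0, □) = (qA, □, R) → □□□[qA]□

The machine reaches the accept state qA and halts.

Final tape (ignoring leading/trailing blanks): □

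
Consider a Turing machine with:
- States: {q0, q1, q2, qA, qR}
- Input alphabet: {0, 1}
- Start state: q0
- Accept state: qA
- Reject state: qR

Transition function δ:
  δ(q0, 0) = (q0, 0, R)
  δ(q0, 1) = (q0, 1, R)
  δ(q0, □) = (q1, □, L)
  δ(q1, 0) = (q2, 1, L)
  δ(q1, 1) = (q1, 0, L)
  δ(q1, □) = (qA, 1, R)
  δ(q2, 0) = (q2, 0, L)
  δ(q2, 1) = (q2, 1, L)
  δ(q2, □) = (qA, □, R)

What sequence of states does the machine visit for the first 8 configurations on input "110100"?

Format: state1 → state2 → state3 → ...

Execution trace:
Initial: [q0]110100
Step 1: δ(q0, 1) = (q0, 1, R) → 1[q0]10100
Step 2: δ(q0, 1) = (q0, 1, R) → 11[q0]0100
Step 3: δ(q0, 0) = (q0, 0, R) → 110[q0]100
Step 4: δ(q0, 1) = (q0, 1, R) → 1101[q0]00
Step 5: δ(q0, 0) = (q0, 0, R) → 11010[q0]0
Step 6: δ(q0, 0) = (q0, 0, R) → 110100[q0]□
Step 7: δ(q0, □) = (q1, □, L) → 11010[q1]0□

State sequence: q0 → q0 → q0 → q0 → q0 → q0 → q0 → q1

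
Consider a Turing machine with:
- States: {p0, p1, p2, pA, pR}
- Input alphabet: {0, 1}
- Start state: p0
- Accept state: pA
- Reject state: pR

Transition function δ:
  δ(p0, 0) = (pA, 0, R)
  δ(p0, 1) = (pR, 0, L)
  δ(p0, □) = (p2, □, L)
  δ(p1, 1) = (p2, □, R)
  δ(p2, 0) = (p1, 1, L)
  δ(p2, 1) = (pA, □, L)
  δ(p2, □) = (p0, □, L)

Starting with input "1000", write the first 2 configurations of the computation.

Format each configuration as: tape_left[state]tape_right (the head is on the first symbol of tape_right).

Transitions applied:
Step 1: δ(p0, 1) = (pR, 0, L)

The first 2 configurations are:
[p0]1000 ⊢ [pR]□0000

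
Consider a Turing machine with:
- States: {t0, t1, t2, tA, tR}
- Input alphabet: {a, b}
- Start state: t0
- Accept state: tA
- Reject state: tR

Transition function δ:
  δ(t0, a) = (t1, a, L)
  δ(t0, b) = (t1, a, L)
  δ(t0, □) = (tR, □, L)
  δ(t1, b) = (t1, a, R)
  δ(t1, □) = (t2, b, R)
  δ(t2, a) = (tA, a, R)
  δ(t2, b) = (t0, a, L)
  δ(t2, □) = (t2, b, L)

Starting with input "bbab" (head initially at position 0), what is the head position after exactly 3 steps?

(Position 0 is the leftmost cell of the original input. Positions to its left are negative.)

Execution trace (head position shown):
Step 0: [t0]bbab  (head at position 0)
Step 1: move left → [t1]□abab  (head at position -1)
Step 2: move right → b[t2]abab  (head at position 0)
Step 3: move right → ba[tA]bab  (head at position 1)

After 3 steps, the head is at position 1.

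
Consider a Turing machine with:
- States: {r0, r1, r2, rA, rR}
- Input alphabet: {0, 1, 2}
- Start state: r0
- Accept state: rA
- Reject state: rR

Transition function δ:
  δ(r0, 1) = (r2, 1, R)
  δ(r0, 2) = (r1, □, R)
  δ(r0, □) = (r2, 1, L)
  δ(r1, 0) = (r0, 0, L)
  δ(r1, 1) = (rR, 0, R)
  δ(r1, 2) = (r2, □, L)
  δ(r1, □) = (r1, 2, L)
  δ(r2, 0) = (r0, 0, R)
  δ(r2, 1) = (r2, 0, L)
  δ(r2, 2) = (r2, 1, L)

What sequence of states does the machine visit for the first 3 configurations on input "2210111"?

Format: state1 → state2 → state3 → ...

Execution trace:
Initial: [r0]2210111
Step 1: δ(r0, 2) = (r1, □, R) → □[r1]210111
Step 2: δ(r1, 2) = (r2, □, L) → [r2]□□10111

No transition is defined for δ(r2, □). By convention the machine halts and rejects.

State sequence: r0 → r1 → r2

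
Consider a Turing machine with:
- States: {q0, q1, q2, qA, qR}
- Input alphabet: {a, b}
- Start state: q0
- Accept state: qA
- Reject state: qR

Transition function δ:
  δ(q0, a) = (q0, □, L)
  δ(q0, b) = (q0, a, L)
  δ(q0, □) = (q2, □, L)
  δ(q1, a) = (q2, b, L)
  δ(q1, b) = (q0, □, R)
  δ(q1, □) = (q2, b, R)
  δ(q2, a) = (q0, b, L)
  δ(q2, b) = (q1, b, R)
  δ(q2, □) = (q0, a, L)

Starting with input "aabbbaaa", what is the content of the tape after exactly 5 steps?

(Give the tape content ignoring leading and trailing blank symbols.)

Execution trace:
Initial: [q0]aabbbaaa
Step 1: δ(q0, a) = (q0, □, L) → [q0]□□abbbaaa
Step 2: δ(q0, □) = (q2, □, L) → [q2]□□□abbbaaa
Step 3: δ(q2, □) = (q0, a, L) → [q0]□a□□abbbaaa
Step 4: δ(q0, □) = (q2, □, L) → [q2]□□a□□abbbaaa
Step 5: δ(q2, □) = (q0, a, L) → [q0]□a□a□□abbbaaa

After 5 steps, the tape (ignoring leading/trailing blanks) is: a□a□□abbbaaa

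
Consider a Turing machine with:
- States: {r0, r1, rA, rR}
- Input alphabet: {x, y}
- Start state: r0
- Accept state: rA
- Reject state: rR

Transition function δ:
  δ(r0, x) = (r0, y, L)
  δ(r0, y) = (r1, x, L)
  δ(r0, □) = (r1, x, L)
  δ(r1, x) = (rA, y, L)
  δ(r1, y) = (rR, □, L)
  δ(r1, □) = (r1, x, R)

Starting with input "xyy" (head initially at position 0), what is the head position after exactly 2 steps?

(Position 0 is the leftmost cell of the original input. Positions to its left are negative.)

Execution trace (head position shown):
Step 0: [r0]xyy  (head at position 0)
Step 1: move left → [r0]□yyy  (head at position -1)
Step 2: move left → [r1]□xyyy  (head at position -2)

After 2 steps, the head is at position -2.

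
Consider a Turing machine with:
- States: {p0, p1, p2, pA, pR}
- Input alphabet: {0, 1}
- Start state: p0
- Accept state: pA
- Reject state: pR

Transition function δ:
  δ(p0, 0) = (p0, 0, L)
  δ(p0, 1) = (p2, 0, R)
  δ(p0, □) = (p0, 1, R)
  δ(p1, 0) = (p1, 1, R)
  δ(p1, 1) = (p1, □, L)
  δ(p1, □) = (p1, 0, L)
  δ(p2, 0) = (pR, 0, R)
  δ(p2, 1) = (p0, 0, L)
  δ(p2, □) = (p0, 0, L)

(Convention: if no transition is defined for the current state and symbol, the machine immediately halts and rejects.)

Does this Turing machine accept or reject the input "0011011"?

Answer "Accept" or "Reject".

Execution trace:
Initial: [p0]0011011
Step 1: δ(p0, 0) = (p0, 0, L) → [p0]□0011011
Step 2: δ(p0, □) = (p0, 1, R) → 1[p0]0011011
Step 3: δ(p0, 0) = (p0, 0, L) → [p0]10011011
Step 4: δ(p0, 1) = (p2, 0, R) → 0[p2]0011011
Step 5: δ(p2, 0) = (pR, 0, R) → 00[pR]011011

The machine reaches the reject state pR and halts.

Answer: Reject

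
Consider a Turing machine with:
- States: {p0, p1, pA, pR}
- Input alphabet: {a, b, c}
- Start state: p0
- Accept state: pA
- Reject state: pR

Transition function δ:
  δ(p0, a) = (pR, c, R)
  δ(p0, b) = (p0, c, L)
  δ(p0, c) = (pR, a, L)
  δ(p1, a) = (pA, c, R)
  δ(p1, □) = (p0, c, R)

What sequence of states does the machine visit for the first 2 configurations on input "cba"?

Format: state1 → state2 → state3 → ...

Execution trace:
Initial: [p0]cba
Step 1: δ(p0, c) = (pR, a, L) → [pR]□aba

The machine reaches the reject state pR and halts.

State sequence: p0 → pR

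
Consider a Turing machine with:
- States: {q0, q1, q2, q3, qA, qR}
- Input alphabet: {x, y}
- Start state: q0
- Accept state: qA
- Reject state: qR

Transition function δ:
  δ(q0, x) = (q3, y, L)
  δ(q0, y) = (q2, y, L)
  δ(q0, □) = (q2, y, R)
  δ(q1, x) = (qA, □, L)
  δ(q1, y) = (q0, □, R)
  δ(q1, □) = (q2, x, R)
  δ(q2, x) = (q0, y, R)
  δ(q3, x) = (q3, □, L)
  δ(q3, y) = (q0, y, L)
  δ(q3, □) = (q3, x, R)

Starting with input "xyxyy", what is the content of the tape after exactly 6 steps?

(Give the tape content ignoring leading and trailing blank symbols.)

Execution trace:
Initial: [q0]xyxyy
Step 1: δ(q0, x) = (q3, y, L) → [q3]□yyxyy
Step 2: δ(q3, □) = (q3, x, R) → x[q3]yyxyy
Step 3: δ(q3, y) = (q0, y, L) → [q0]xyyxyy
Step 4: δ(q0, x) = (q3, y, L) → [q3]□yyyxyy
Step 5: δ(q3, □) = (q3, x, R) → x[q3]yyyxyy
Step 6: δ(q3, y) = (q0, y, L) → [q0]xyyyxyy

After 6 steps, the tape (ignoring leading/trailing blanks) is: xyyyxyy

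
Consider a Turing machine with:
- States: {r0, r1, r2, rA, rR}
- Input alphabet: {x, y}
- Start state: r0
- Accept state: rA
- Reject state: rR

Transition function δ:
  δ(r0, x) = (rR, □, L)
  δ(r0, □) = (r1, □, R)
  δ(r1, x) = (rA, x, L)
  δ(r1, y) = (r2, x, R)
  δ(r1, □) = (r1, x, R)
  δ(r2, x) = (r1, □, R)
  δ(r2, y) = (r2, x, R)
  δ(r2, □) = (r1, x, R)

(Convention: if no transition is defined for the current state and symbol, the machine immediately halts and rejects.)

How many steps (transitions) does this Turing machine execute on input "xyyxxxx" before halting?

Execution trace:
Initial: [r0]xyyxxxx
Step 1: δ(r0, x) = (rR, □, L) → [rR]□□yyxxxx

The machine reaches the reject state rR and halts.

The machine executed 1 step before halting.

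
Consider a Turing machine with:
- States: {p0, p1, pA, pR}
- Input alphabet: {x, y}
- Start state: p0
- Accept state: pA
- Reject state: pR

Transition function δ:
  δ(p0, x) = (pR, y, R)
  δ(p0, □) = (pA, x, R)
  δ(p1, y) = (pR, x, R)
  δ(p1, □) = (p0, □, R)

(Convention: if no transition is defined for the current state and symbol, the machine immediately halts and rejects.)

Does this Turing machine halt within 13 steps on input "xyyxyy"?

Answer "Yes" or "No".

Execution trace:
Initial: [p0]xyyxyy
Step 1: δ(p0, x) = (pR, y, R) → y[pR]yyxyy

The machine reaches the reject state pR and halts.
The machine halted after 1 step (within the 13-step bound).

Answer: Yes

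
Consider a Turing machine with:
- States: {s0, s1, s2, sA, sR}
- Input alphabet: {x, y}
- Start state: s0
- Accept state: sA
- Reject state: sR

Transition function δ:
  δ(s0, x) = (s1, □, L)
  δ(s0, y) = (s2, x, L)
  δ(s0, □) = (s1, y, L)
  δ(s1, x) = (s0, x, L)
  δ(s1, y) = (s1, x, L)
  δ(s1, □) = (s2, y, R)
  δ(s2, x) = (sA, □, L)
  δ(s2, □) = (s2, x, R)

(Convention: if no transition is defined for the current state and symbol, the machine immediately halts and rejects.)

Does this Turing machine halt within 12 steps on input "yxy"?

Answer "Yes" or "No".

Execution trace:
Initial: [s0]yxy
Step 1: δ(s0, y) = (s2, x, L) → [s2]□xxy
Step 2: δ(s2, □) = (s2, x, R) → x[s2]xxy
Step 3: δ(s2, x) = (sA, □, L) → [sA]x□xy

The machine reaches the accept state sA and halts.
The machine halted after 3 steps (within the 12-step bound).

Answer: Yes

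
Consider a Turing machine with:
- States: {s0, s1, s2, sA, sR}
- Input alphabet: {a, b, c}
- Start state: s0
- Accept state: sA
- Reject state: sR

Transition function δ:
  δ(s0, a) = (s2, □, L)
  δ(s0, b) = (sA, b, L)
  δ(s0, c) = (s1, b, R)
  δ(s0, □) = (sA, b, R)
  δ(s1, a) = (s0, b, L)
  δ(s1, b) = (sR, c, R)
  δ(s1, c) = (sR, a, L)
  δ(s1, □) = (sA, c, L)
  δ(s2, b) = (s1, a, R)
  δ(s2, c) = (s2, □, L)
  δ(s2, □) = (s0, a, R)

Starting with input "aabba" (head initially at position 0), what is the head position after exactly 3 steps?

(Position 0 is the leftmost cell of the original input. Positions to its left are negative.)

Execution trace (head position shown):
Step 0: [s0]aabba  (head at position 0)
Step 1: move left → [s2]□□abba  (head at position -1)
Step 2: move right → a[s0]□abba  (head at position 0)
Step 3: move right → ab[sA]abba  (head at position 1)

After 3 steps, the head is at position 1.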